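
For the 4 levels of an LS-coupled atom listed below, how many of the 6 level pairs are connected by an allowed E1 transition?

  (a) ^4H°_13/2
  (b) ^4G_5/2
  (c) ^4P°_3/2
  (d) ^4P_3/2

(a)–(b): forbidden (ΔJ).
(a)–(c): forbidden (parity, ΔL, ΔJ).
(a)–(d): forbidden (ΔL, ΔJ).
(b)–(c): forbidden (ΔL).
(b)–(d): forbidden (parity, ΔL).
(c)–(d): allowed.
Allowed pairs: 1 of 6.

1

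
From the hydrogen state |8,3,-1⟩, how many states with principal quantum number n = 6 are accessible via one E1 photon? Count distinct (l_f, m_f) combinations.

E1 requires Δl = ±1, so l_f ∈ {2, 4}; with 0 ≤ l_f ≤ n_f−1 = 5, the allowed l_f values are {2, 4}.
For l_f = 2: m_f ∈ {m_i−1, m_i, m_i+1} ∩ [−2, 2] = {-2, -1, 0} → 3 states.
For l_f = 4: m_f ∈ {m_i−1, m_i, m_i+1} ∩ [−4, 4] = {-2, -1, 0} → 3 states.
Total: 6.

6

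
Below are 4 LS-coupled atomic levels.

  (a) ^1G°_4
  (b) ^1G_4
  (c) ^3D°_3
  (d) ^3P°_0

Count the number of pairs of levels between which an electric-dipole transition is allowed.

(a)–(b): allowed.
(a)–(c): forbidden (parity, ΔS, ΔL).
(a)–(d): forbidden (parity, ΔS, ΔL, ΔJ).
(b)–(c): forbidden (ΔS, ΔL).
(b)–(d): forbidden (ΔS, ΔL, ΔJ).
(c)–(d): forbidden (parity, ΔJ).
Allowed pairs: 1 of 6.

1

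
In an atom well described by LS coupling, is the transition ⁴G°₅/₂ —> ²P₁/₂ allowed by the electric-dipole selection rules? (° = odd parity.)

Reading off the term symbols: S 3/2→1/2, L 4→1, J 5/2→1/2, parity odd→even.
ΔL = 0, ±1 (not L=0↔0): L: 4 → 1, ΔL = -3 — fails.
ΔJ = 0, ±1 (not J=0↔0): J: 5/2 → 1/2, ΔJ = -2 — fails.
ΔS = 0: S: 3/2 → 1/2 — fails.
Parity must change: odd → even — ok.
Rule(s) violated: ΔS, ΔL, ΔJ.

forbidden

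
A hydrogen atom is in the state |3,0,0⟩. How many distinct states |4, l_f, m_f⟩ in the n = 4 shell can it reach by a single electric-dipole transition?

E1 requires Δl = ±1, so l_f ∈ {-1, 1}; with 0 ≤ l_f ≤ n_f−1 = 3, the allowed l_f values are {1}.
For l_f = 1: m_f ∈ {m_i−1, m_i, m_i+1} ∩ [−1, 1] = {-1, 0, 1} → 3 states.
Total: 3.

3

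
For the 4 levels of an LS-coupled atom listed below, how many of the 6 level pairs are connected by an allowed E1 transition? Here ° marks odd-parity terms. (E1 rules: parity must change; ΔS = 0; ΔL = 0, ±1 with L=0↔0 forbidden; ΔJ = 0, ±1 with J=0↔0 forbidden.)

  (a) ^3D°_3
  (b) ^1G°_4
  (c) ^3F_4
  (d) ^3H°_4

(a)–(b): forbidden (parity, ΔS, ΔL).
(a)–(c): allowed.
(a)–(d): forbidden (parity, ΔL).
(b)–(c): forbidden (ΔS).
(b)–(d): forbidden (parity, ΔS).
(c)–(d): forbidden (ΔL).
Allowed pairs: 1 of 6.

1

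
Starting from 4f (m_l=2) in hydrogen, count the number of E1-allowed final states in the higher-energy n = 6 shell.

E1 requires Δl = ±1, so l_f ∈ {2, 4}; with 0 ≤ l_f ≤ n_f−1 = 5, the allowed l_f values are {2, 4}.
For l_f = 2: m_f ∈ {m_i−1, m_i, m_i+1} ∩ [−2, 2] = {1, 2} → 2 states.
For l_f = 4: m_f ∈ {m_i−1, m_i, m_i+1} ∩ [−4, 4] = {1, 2, 3} → 3 states.
Total: 5.

5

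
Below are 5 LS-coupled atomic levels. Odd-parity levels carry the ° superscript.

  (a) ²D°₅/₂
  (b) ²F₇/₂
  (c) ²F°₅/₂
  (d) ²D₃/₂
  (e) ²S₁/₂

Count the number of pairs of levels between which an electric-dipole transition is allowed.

4

(a)–(b): allowed.
(a)–(c): forbidden (parity).
(a)–(d): allowed.
(a)–(e): forbidden (ΔL, ΔJ).
(b)–(c): allowed.
(b)–(d): forbidden (parity, ΔJ).
(b)–(e): forbidden (parity, ΔL, ΔJ).
(c)–(d): allowed.
(c)–(e): forbidden (ΔL, ΔJ).
(d)–(e): forbidden (parity, ΔL).
Allowed pairs: 4 of 10.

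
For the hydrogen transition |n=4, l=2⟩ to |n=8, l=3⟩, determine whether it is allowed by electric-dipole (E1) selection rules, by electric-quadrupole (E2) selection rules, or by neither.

E1

Δl = 3 − 2 = +1; l_i + l_f = 5.
E1 (Δl = ±1): satisfied.
E2 (Δl = 0,±2, l_i+l_f ≥ 2): not satisfied.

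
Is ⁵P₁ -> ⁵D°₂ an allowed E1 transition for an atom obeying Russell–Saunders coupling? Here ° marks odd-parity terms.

Initial level: S=2, L=1, J=1, parity even. Final level: S=2, L=2, J=2, parity odd.
Parity must change: even → odd — passes.
ΔJ = 0, ±1 (not J=0↔0): J: 1 → 2, ΔJ = +1 — passes.
ΔS = 0: S: 2 → 2 — passes.
ΔL = 0, ±1 (not L=0↔0): L: 1 → 2, ΔL = +1 — passes.
All four E1 rules are satisfied.

allowed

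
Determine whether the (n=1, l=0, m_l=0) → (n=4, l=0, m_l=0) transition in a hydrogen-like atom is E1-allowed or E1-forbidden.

forbidden

Initial l = 0, final l = 0, so Δl = +0. E1 requires Δl = ±1: ✗.
Δm_l = 0 − (0) = +0. E1 requires Δm_l = 0, ±1: ✓.
The transition is electric-dipole forbidden.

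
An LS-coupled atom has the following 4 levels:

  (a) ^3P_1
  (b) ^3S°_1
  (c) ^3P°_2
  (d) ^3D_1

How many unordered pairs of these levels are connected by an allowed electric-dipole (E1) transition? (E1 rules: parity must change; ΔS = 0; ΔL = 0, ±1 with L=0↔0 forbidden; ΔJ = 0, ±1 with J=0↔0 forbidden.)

3

(a)–(b): allowed.
(a)–(c): allowed.
(a)–(d): forbidden (parity).
(b)–(c): forbidden (parity).
(b)–(d): forbidden (ΔL).
(c)–(d): allowed.
Allowed pairs: 3 of 6.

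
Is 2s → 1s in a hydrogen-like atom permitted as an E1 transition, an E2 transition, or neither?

neither

Δl = 0 − 0 = +0; l_i + l_f = 0.
E1 (Δl = ±1): not satisfied.
E2 (Δl = 0,±2, l_i+l_f ≥ 2): not satisfied.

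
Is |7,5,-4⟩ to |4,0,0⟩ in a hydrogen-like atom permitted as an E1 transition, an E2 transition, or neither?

Δl = 0 − 5 = -5; l_i + l_f = 5.
Δm_l = +4.
E1 (Δl = ±1, |Δm_l| ≤ 1): not satisfied.
E2 (Δl = 0,±2, l_i+l_f ≥ 2, |Δm_l| ≤ 2): not satisfied.

neither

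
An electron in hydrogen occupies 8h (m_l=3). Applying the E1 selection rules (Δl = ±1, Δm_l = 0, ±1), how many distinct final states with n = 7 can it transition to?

E1 requires Δl = ±1, so l_f ∈ {4, 6}; with 0 ≤ l_f ≤ n_f−1 = 6, the allowed l_f values are {4, 6}.
For l_f = 4: m_f ∈ {m_i−1, m_i, m_i+1} ∩ [−4, 4] = {2, 3, 4} → 3 states.
For l_f = 6: m_f ∈ {m_i−1, m_i, m_i+1} ∩ [−6, 6] = {2, 3, 4} → 3 states.
Total: 6.

6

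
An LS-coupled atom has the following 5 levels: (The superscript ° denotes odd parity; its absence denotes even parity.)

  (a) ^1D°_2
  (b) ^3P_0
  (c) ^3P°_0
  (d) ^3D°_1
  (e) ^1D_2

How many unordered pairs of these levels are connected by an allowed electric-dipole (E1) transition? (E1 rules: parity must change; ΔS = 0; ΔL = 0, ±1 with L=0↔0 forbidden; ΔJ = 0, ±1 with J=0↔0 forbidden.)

(a)–(b): forbidden (ΔS, ΔJ).
(a)–(c): forbidden (parity, ΔS, ΔJ).
(a)–(d): forbidden (parity, ΔS).
(a)–(e): allowed.
(b)–(c): forbidden (ΔJ).
(b)–(d): allowed.
(b)–(e): forbidden (parity, ΔS, ΔJ).
(c)–(d): forbidden (parity).
(c)–(e): forbidden (ΔS, ΔJ).
(d)–(e): forbidden (ΔS).
Allowed pairs: 2 of 10.

2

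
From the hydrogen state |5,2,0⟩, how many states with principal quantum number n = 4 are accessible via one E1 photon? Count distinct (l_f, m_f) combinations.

6

E1 requires Δl = ±1, so l_f ∈ {1, 3}; with 0 ≤ l_f ≤ n_f−1 = 3, the allowed l_f values are {1, 3}.
For l_f = 1: m_f ∈ {m_i−1, m_i, m_i+1} ∩ [−1, 1] = {-1, 0, 1} → 3 states.
For l_f = 3: m_f ∈ {m_i−1, m_i, m_i+1} ∩ [−3, 3] = {-1, 0, 1} → 3 states.
Total: 6.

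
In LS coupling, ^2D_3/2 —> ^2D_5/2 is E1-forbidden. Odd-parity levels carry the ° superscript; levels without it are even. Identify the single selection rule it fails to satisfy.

Initial level: S=1/2, L=2, J=3/2, parity even. Final level: S=1/2, L=2, J=5/2, parity even.
ΔJ = 0, ±1 (not J=0↔0): J: 3/2 → 5/2, ΔJ = +1 — ✓.
Parity must change: even → even — ✗.
ΔS = 0: S: 1/2 → 1/2 — ✓.
ΔL = 0, ±1 (not L=0↔0): L: 2 → 2, ΔL = +0 — ✓.

parity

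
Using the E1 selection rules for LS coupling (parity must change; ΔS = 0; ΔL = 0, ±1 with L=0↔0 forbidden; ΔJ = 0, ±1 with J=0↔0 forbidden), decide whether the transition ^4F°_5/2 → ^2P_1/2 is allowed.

Reading off the term symbols: S 3/2→1/2, L 3→1, J 5/2→1/2, parity odd→even.
Parity must change: odd → even — ✓.
ΔS = 0: S: 3/2 → 1/2 — ✗.
ΔL = 0, ±1 (not L=0↔0): L: 3 → 1, ΔL = -2 — ✗.
ΔJ = 0, ±1 (not J=0↔0): J: 5/2 → 1/2, ΔJ = -2 — ✗.
Rule(s) violated: ΔS, ΔL, ΔJ.

forbidden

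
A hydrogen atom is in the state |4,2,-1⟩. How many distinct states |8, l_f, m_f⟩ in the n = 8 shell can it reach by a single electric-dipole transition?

E1 requires Δl = ±1, so l_f ∈ {1, 3}; with 0 ≤ l_f ≤ n_f−1 = 7, the allowed l_f values are {1, 3}.
For l_f = 1: m_f ∈ {m_i−1, m_i, m_i+1} ∩ [−1, 1] = {-1, 0} → 2 states.
For l_f = 3: m_f ∈ {m_i−1, m_i, m_i+1} ∩ [−3, 3] = {-2, -1, 0} → 3 states.
Total: 5.

5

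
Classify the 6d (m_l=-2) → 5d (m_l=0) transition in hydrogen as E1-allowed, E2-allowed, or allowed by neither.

Δl = 2 − 2 = +0; l_i + l_f = 4.
Δm_l = +2.
E1 (Δl = ±1, |Δm_l| ≤ 1): not satisfied.
E2 (Δl = 0,±2, l_i+l_f ≥ 2, |Δm_l| ≤ 2): satisfied.

E2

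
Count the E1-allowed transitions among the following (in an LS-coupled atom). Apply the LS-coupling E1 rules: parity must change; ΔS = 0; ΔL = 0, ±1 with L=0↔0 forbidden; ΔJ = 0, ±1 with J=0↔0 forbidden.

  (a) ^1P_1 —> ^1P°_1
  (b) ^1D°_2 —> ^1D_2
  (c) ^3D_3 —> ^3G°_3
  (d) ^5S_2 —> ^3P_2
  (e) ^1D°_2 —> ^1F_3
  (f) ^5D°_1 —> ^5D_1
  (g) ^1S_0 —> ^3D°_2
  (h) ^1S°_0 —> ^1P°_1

4

(a) allowed
(b) allowed
(c) forbidden (ΔL fails)
(d) forbidden (parity, ΔS fail)
(e) allowed
(f) allowed
(g) forbidden (ΔS, ΔL, ΔJ fail)
(h) forbidden (parity fails)
Total allowed: 4 of 8.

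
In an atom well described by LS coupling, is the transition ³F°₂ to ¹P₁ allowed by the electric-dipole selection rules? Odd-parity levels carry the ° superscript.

forbidden

Reading off the term symbols: S 1→0, L 3→1, J 2→1, parity odd→even.
Parity must change: odd → even — satisfied.
ΔL = 0, ±1 (not L=0↔0): L: 3 → 1, ΔL = -2 — violated.
ΔJ = 0, ±1 (not J=0↔0): J: 2 → 1, ΔJ = -1 — satisfied.
ΔS = 0: S: 1 → 0 — violated.
Rule(s) violated: ΔS, ΔL.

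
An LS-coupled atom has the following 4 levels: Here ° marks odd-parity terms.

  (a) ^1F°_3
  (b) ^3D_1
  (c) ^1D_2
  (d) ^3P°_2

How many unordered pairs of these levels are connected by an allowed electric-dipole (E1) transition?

2

(a)–(b): forbidden (ΔS, ΔJ).
(a)–(c): allowed.
(a)–(d): forbidden (parity, ΔS, ΔL).
(b)–(c): forbidden (parity, ΔS).
(b)–(d): allowed.
(c)–(d): forbidden (ΔS).
Allowed pairs: 2 of 6.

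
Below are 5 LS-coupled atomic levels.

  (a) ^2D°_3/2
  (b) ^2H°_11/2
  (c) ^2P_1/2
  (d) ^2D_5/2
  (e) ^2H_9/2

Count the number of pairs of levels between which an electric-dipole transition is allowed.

3

(a)–(b): forbidden (parity, ΔL, ΔJ).
(a)–(c): allowed.
(a)–(d): allowed.
(a)–(e): forbidden (ΔL, ΔJ).
(b)–(c): forbidden (ΔL, ΔJ).
(b)–(d): forbidden (ΔL, ΔJ).
(b)–(e): allowed.
(c)–(d): forbidden (parity, ΔJ).
(c)–(e): forbidden (parity, ΔL, ΔJ).
(d)–(e): forbidden (parity, ΔL, ΔJ).
Allowed pairs: 3 of 10.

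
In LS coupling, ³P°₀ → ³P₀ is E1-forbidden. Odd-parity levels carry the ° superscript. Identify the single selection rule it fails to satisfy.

Reading off the term symbols: S 1→1, L 1→1, J 0→0, parity odd→even.
Parity must change: odd → even — ok.
ΔS = 0: S: 1 → 1 — ok.
ΔL = 0, ±1 (not L=0↔0): L: 1 → 1, ΔL = +0 — ok.
ΔJ = 0, ±1 (not J=0↔0): J: 0 → 0, ΔJ = +0 — fails.

the J=0 ↔ J=0 exclusion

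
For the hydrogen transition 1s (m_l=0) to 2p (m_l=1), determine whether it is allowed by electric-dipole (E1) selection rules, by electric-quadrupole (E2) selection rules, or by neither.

Δl = 1 − 0 = +1; l_i + l_f = 1.
Δm_l = +1.
E1 (Δl = ±1, |Δm_l| ≤ 1): satisfied.
E2 (Δl = 0,±2, l_i+l_f ≥ 2, |Δm_l| ≤ 2): not satisfied.

E1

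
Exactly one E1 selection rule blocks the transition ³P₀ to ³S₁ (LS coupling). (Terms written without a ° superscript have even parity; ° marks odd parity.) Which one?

Parity must change: even → even — ✗.
ΔS = 0: S: 1 → 1 — ✓.
ΔL = 0, ±1 (not L=0↔0): L: 1 → 0, ΔL = -1 — ✓.
ΔJ = 0, ±1 (not J=0↔0): J: 0 → 1, ΔJ = +1 — ✓.

parity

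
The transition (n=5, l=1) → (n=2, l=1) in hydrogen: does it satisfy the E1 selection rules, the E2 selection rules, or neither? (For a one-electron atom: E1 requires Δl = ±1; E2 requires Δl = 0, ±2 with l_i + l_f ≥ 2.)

Δl = 1 − 1 = +0; l_i + l_f = 2.
E1 (Δl = ±1): not satisfied.
E2 (Δl = 0,±2, l_i+l_f ≥ 2): satisfied.

E2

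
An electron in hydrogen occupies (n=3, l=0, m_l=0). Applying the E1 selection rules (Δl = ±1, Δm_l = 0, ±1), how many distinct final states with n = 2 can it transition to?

E1 requires Δl = ±1, so l_f ∈ {-1, 1}; with 0 ≤ l_f ≤ n_f−1 = 1, the allowed l_f values are {1}.
For l_f = 1: m_f ∈ {m_i−1, m_i, m_i+1} ∩ [−1, 1] = {-1, 0, 1} → 3 states.
Total: 3.

3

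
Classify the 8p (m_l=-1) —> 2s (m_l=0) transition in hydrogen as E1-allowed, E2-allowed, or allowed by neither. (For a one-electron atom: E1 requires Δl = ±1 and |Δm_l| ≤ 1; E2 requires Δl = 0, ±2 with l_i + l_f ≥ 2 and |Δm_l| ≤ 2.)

Δl = 0 − 1 = -1; l_i + l_f = 1.
Δm_l = +1.
E1 (Δl = ±1, |Δm_l| ≤ 1): satisfied.
E2 (Δl = 0,±2, l_i+l_f ≥ 2, |Δm_l| ≤ 2): not satisfied.

E1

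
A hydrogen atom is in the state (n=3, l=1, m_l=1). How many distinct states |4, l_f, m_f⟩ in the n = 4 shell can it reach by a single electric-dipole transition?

E1 requires Δl = ±1, so l_f ∈ {0, 2}; with 0 ≤ l_f ≤ n_f−1 = 3, the allowed l_f values are {0, 2}.
For l_f = 0: m_f ∈ {m_i−1, m_i, m_i+1} ∩ [−0, 0] = {0} → 1 state.
For l_f = 2: m_f ∈ {m_i−1, m_i, m_i+1} ∩ [−2, 2] = {0, 1, 2} → 3 states.
Total: 4.

4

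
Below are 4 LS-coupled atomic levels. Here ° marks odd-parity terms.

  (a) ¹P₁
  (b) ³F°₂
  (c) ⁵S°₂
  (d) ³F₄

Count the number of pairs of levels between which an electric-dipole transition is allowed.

0

(a)–(b): forbidden (ΔS, ΔL).
(a)–(c): forbidden (ΔS).
(a)–(d): forbidden (parity, ΔS, ΔL, ΔJ).
(b)–(c): forbidden (parity, ΔS, ΔL).
(b)–(d): forbidden (ΔJ).
(c)–(d): forbidden (ΔS, ΔL, ΔJ).
Allowed pairs: 0 of 6.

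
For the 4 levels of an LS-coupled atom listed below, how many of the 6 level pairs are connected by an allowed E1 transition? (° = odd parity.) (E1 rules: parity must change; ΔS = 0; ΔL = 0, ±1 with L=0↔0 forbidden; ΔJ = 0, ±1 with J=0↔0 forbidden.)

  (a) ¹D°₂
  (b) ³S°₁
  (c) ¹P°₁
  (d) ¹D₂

2

(a)–(b): forbidden (parity, ΔS, ΔL).
(a)–(c): forbidden (parity).
(a)–(d): allowed.
(b)–(c): forbidden (parity, ΔS).
(b)–(d): forbidden (ΔS, ΔL).
(c)–(d): allowed.
Allowed pairs: 2 of 6.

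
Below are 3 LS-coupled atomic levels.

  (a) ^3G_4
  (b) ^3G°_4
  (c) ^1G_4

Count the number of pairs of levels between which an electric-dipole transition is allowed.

(a)–(b): allowed.
(a)–(c): forbidden (parity, ΔS).
(b)–(c): forbidden (ΔS).
Allowed pairs: 1 of 3.

1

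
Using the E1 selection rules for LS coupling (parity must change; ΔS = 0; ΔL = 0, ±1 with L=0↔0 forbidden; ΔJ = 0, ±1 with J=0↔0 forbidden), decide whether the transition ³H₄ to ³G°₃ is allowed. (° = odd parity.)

allowed

Parity must change: even → odd — ✓.
ΔS = 0: S: 1 → 1 — ✓.
ΔL = 0, ±1 (not L=0↔0): L: 5 → 4, ΔL = -1 — ✓.
ΔJ = 0, ±1 (not J=0↔0): J: 4 → 3, ΔJ = -1 — ✓.
All four E1 rules are satisfied.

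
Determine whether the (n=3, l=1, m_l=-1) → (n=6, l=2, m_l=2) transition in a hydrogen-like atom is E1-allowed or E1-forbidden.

Initial l = 1, final l = 2, so Δl = +1. E1 requires Δl = ±1: satisfied.
Δm_l = 2 − (-1) = +3. E1 requires Δm_l = 0, ±1: violated.
The transition is electric-dipole forbidden.

forbidden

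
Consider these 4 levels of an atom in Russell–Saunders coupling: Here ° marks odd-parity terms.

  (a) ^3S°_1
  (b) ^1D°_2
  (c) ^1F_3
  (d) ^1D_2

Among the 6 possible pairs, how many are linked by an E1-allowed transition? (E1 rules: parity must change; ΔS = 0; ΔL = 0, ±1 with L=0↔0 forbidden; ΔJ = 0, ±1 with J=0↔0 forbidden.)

2

(a)–(b): forbidden (parity, ΔS, ΔL).
(a)–(c): forbidden (ΔS, ΔL, ΔJ).
(a)–(d): forbidden (ΔS, ΔL).
(b)–(c): allowed.
(b)–(d): allowed.
(c)–(d): forbidden (parity).
Allowed pairs: 2 of 6.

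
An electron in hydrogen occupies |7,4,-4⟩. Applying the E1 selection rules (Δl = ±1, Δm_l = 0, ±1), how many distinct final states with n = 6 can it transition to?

4

E1 requires Δl = ±1, so l_f ∈ {3, 5}; with 0 ≤ l_f ≤ n_f−1 = 5, the allowed l_f values are {3, 5}.
For l_f = 3: m_f ∈ {m_i−1, m_i, m_i+1} ∩ [−3, 3] = {-3} → 1 state.
For l_f = 5: m_f ∈ {m_i−1, m_i, m_i+1} ∩ [−5, 5] = {-5, -4, -3} → 3 states.
Total: 4.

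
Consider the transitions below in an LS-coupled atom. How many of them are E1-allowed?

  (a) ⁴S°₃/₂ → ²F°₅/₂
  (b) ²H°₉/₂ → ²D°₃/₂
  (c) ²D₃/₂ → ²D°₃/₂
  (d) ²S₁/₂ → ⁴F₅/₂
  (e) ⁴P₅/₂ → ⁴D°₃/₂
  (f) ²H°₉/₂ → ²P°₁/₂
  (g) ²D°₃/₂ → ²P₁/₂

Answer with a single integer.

3

(a) forbidden (parity, ΔS, ΔL fail)
(b) forbidden (parity, ΔL, ΔJ fail)
(c) allowed
(d) forbidden (parity, ΔS, ΔL, ΔJ fail)
(e) allowed
(f) forbidden (parity, ΔL, ΔJ fail)
(g) allowed
Total allowed: 3 of 7.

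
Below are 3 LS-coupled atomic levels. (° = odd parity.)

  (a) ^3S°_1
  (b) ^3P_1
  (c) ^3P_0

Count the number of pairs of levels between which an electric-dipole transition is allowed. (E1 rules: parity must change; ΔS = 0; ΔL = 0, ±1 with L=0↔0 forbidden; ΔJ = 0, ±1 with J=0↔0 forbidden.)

2

(a)–(b): allowed.
(a)–(c): allowed.
(b)–(c): forbidden (parity).
Allowed pairs: 2 of 3.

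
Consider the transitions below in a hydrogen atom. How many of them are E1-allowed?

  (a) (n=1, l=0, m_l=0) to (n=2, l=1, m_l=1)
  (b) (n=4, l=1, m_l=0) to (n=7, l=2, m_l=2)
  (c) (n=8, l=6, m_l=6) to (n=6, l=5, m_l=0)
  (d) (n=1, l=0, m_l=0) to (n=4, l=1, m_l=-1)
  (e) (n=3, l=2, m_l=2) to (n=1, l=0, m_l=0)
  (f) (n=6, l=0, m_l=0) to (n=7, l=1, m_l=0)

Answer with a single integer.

3

(a) allowed
(b) forbidden — Δm_l = +2 (E1 requires Δm_l = 0, ±1)
(c) forbidden — Δm_l = -6 (E1 requires Δm_l = 0, ±1)
(d) allowed
(e) forbidden — Δl = -2 (E1 requires Δl = ±1); Δm_l = -2 (E1 requires Δm_l = 0, ±1)
(f) allowed
Total allowed: 3 of 6.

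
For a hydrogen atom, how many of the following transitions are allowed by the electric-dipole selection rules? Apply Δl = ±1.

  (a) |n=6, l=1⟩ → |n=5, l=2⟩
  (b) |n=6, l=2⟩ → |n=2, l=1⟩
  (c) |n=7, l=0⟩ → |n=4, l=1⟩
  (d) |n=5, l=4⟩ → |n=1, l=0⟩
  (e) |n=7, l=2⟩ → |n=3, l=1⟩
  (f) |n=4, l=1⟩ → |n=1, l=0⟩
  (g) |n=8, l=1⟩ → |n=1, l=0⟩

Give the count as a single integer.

6

(a) allowed
(b) allowed
(c) allowed
(d) forbidden — Δl = -4 (E1 requires Δl = ±1)
(e) allowed
(f) allowed
(g) allowed
Total allowed: 6 of 7.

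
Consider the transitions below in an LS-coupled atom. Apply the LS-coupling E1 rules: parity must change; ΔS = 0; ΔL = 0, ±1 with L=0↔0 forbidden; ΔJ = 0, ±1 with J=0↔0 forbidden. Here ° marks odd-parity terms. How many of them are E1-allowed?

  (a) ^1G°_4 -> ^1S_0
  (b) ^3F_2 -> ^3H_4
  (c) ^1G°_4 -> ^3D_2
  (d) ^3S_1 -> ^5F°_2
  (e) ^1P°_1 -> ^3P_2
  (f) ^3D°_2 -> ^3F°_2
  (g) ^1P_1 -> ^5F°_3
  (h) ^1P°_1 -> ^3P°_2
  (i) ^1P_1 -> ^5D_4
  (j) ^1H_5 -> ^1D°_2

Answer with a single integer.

(a) forbidden (ΔL, ΔJ fail)
(b) forbidden (parity, ΔL, ΔJ fail)
(c) forbidden (ΔS, ΔL, ΔJ fail)
(d) forbidden (ΔS, ΔL fail)
(e) forbidden (ΔS fails)
(f) forbidden (parity fails)
(g) forbidden (ΔS, ΔL, ΔJ fail)
(h) forbidden (parity, ΔS fail)
(i) forbidden (parity, ΔS, ΔJ fail)
(j) forbidden (ΔL, ΔJ fail)
Total allowed: 0 of 10.

0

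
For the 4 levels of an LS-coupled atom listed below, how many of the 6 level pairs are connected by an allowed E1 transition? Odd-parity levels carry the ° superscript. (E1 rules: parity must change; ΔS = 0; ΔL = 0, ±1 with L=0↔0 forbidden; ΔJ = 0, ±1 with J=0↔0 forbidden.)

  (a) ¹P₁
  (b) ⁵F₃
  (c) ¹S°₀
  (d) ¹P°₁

2

(a)–(b): forbidden (parity, ΔS, ΔL, ΔJ).
(a)–(c): allowed.
(a)–(d): allowed.
(b)–(c): forbidden (ΔS, ΔL, ΔJ).
(b)–(d): forbidden (ΔS, ΔL, ΔJ).
(c)–(d): forbidden (parity).
Allowed pairs: 2 of 6.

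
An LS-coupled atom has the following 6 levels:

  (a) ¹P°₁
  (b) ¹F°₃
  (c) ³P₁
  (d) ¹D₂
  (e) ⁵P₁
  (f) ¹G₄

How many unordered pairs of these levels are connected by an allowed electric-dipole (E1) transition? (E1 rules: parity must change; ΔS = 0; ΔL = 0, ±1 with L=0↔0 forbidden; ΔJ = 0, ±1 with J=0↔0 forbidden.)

(a)–(b): forbidden (parity, ΔL, ΔJ).
(a)–(c): forbidden (ΔS).
(a)–(d): allowed.
(a)–(e): forbidden (ΔS).
(a)–(f): forbidden (ΔL, ΔJ).
(b)–(c): forbidden (ΔS, ΔL, ΔJ).
(b)–(d): allowed.
(b)–(e): forbidden (ΔS, ΔL, ΔJ).
(b)–(f): allowed.
(c)–(d): forbidden (parity, ΔS).
(c)–(e): forbidden (parity, ΔS).
(c)–(f): forbidden (parity, ΔS, ΔL, ΔJ).
(d)–(e): forbidden (parity, ΔS).
(d)–(f): forbidden (parity, ΔL, ΔJ).
(e)–(f): forbidden (parity, ΔS, ΔL, ΔJ).
Allowed pairs: 3 of 15.

3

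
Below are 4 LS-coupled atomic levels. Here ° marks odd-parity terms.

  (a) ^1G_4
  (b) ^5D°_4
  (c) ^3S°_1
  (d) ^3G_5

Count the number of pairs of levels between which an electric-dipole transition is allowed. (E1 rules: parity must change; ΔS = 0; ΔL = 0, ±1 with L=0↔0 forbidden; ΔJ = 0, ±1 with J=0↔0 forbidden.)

(a)–(b): forbidden (ΔS, ΔL).
(a)–(c): forbidden (ΔS, ΔL, ΔJ).
(a)–(d): forbidden (parity, ΔS).
(b)–(c): forbidden (parity, ΔS, ΔL, ΔJ).
(b)–(d): forbidden (ΔS, ΔL).
(c)–(d): forbidden (ΔL, ΔJ).
Allowed pairs: 0 of 6.

0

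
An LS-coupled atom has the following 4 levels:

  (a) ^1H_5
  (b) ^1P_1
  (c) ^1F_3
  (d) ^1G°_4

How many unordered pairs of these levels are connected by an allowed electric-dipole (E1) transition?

(a)–(b): forbidden (parity, ΔL, ΔJ).
(a)–(c): forbidden (parity, ΔL, ΔJ).
(a)–(d): allowed.
(b)–(c): forbidden (parity, ΔL, ΔJ).
(b)–(d): forbidden (ΔL, ΔJ).
(c)–(d): allowed.
Allowed pairs: 2 of 6.

2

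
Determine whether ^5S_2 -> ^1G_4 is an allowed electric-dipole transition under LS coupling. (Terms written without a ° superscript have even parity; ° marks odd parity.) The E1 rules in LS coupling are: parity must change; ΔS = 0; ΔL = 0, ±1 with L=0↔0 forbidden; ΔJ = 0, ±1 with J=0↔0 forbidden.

Parity must change: even → even — violated.
ΔS = 0: S: 2 → 0 — violated.
ΔL = 0, ±1 (not L=0↔0): L: 0 → 4, ΔL = +4 — violated.
ΔJ = 0, ±1 (not J=0↔0): J: 2 → 4, ΔJ = +2 — violated.
Rule(s) violated: parity, ΔS, ΔL, ΔJ.

forbidden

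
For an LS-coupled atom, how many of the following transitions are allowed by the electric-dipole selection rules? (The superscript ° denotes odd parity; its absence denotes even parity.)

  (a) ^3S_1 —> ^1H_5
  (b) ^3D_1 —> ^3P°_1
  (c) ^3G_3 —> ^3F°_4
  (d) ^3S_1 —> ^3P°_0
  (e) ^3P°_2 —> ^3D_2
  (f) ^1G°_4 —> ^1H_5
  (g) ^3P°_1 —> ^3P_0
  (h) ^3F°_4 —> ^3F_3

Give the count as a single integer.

(a) forbidden (parity, ΔS, ΔL, ΔJ fail)
(b) allowed
(c) allowed
(d) allowed
(e) allowed
(f) allowed
(g) allowed
(h) allowed
Total allowed: 7 of 8.

7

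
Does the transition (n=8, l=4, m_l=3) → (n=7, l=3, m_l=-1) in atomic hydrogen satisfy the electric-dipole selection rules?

forbidden

l: 4 → 3 (Δl = -1). Δl = ±1 ok.
Δm_l = -1 − (3) = -4. E1 requires Δm_l = 0, ±1: fails.
The transition is electric-dipole forbidden.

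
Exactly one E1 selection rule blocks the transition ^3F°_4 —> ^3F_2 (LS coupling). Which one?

the ΔJ = 0, ±1 rule

Initial level: S=1, L=3, J=4, parity odd. Final level: S=1, L=3, J=2, parity even.
Parity must change: odd → even — satisfied.
ΔS = 0: S: 1 → 1 — satisfied.
ΔL = 0, ±1 (not L=0↔0): L: 3 → 3, ΔL = +0 — satisfied.
ΔJ = 0, ±1 (not J=0↔0): J: 4 → 2, ΔJ = -2 — violated.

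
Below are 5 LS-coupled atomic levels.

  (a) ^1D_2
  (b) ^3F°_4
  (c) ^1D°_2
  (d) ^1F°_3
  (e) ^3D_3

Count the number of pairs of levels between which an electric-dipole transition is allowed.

3

(a)–(b): forbidden (ΔS, ΔJ).
(a)–(c): allowed.
(a)–(d): allowed.
(a)–(e): forbidden (parity, ΔS).
(b)–(c): forbidden (parity, ΔS, ΔJ).
(b)–(d): forbidden (parity, ΔS).
(b)–(e): allowed.
(c)–(d): forbidden (parity).
(c)–(e): forbidden (ΔS).
(d)–(e): forbidden (ΔS).
Allowed pairs: 3 of 10.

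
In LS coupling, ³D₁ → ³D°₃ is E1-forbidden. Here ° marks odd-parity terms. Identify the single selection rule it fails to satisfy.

the ΔJ = 0, ±1 rule

Initial level: S=1, L=2, J=1, parity even. Final level: S=1, L=2, J=3, parity odd.
ΔS = 0: S: 1 → 1 — satisfied.
Parity must change: even → odd — satisfied.
ΔL = 0, ±1 (not L=0↔0): L: 2 → 2, ΔL = +0 — satisfied.
ΔJ = 0, ±1 (not J=0↔0): J: 1 → 3, ΔJ = +2 — violated.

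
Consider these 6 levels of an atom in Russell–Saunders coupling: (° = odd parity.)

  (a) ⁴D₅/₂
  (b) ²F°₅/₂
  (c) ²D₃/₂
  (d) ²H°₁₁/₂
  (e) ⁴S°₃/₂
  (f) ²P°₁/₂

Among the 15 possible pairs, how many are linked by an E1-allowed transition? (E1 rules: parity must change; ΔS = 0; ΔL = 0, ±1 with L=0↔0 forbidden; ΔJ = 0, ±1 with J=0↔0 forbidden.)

(a)–(b): forbidden (ΔS).
(a)–(c): forbidden (parity, ΔS).
(a)–(d): forbidden (ΔS, ΔL, ΔJ).
(a)–(e): forbidden (ΔL).
(a)–(f): forbidden (ΔS, ΔJ).
(b)–(c): allowed.
(b)–(d): forbidden (parity, ΔL, ΔJ).
(b)–(e): forbidden (parity, ΔS, ΔL).
(b)–(f): forbidden (parity, ΔL, ΔJ).
(c)–(d): forbidden (ΔL, ΔJ).
(c)–(e): forbidden (ΔS, ΔL).
(c)–(f): allowed.
(d)–(e): forbidden (parity, ΔS, ΔL, ΔJ).
(d)–(f): forbidden (parity, ΔL, ΔJ).
(e)–(f): forbidden (parity, ΔS).
Allowed pairs: 2 of 15.

2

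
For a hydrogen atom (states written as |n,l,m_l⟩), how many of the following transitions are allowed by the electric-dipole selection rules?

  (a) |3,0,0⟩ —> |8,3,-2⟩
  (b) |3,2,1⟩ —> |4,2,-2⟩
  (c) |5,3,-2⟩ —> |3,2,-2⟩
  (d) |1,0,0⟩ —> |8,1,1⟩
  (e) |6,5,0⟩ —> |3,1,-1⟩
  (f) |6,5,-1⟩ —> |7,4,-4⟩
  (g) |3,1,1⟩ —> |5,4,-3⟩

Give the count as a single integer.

2

(a) forbidden — Δl = +3 (E1 requires Δl = ±1); Δm_l = -2 (E1 requires Δm_l = 0, ±1)
(b) forbidden — Δl = +0 (E1 requires Δl = ±1); Δm_l = -3 (E1 requires Δm_l = 0, ±1)
(c) allowed
(d) allowed
(e) forbidden — Δl = -4 (E1 requires Δl = ±1)
(f) forbidden — Δm_l = -3 (E1 requires Δm_l = 0, ±1)
(g) forbidden — Δl = +3 (E1 requires Δl = ±1); Δm_l = -4 (E1 requires Δm_l = 0, ±1)
Total allowed: 2 of 7.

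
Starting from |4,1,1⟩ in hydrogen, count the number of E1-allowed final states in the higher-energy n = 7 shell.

E1 requires Δl = ±1, so l_f ∈ {0, 2}; with 0 ≤ l_f ≤ n_f−1 = 6, the allowed l_f values are {0, 2}.
For l_f = 0: m_f ∈ {m_i−1, m_i, m_i+1} ∩ [−0, 0] = {0} → 1 state.
For l_f = 2: m_f ∈ {m_i−1, m_i, m_i+1} ∩ [−2, 2] = {0, 1, 2} → 3 states.
Total: 4.

4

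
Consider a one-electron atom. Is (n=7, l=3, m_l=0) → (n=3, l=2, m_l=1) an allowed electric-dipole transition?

l: 3 → 2 (Δl = -1). Δl = ±1 ok.
Δm_l = 1 − (0) = +1. E1 requires Δm_l = 0, ±1: ok.
All E1 selection rules are satisfied.

allowed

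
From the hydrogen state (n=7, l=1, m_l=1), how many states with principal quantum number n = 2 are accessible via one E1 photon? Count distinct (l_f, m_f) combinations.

1

E1 requires Δl = ±1, so l_f ∈ {0, 2}; with 0 ≤ l_f ≤ n_f−1 = 1, the allowed l_f values are {0}.
For l_f = 0: m_f ∈ {m_i−1, m_i, m_i+1} ∩ [−0, 0] = {0} → 1 state.
Total: 1.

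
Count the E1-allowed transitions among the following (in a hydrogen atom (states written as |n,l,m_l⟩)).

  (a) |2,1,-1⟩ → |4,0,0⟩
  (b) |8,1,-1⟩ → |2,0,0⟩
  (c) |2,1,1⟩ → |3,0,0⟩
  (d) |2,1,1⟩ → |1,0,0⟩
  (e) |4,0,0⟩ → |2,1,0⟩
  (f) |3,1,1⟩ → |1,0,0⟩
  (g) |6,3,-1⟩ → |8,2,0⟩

7

(a) allowed
(b) allowed
(c) allowed
(d) allowed
(e) allowed
(f) allowed
(g) allowed
Total allowed: 7 of 7.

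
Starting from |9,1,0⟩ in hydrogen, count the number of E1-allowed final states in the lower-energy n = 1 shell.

E1 requires Δl = ±1, so l_f ∈ {0, 2}; with 0 ≤ l_f ≤ n_f−1 = 0, the allowed l_f values are {0}.
For l_f = 0: m_f ∈ {m_i−1, m_i, m_i+1} ∩ [−0, 0] = {0} → 1 state.
Total: 1.

1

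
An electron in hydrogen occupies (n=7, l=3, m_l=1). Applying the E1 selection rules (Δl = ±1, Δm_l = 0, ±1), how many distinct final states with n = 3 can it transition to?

E1 requires Δl = ±1, so l_f ∈ {2, 4}; with 0 ≤ l_f ≤ n_f−1 = 2, the allowed l_f values are {2}.
For l_f = 2: m_f ∈ {m_i−1, m_i, m_i+1} ∩ [−2, 2] = {0, 1, 2} → 3 states.
Total: 3.

3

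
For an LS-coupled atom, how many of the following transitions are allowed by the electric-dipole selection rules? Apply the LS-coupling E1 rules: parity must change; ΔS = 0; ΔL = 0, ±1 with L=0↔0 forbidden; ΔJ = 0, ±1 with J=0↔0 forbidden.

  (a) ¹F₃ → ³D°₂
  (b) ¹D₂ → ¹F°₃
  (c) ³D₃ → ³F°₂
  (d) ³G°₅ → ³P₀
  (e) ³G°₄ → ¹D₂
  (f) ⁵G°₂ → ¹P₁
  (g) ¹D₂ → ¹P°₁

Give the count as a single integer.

3

(a) forbidden (ΔS fails)
(b) allowed
(c) allowed
(d) forbidden (ΔL, ΔJ fail)
(e) forbidden (ΔS, ΔL, ΔJ fail)
(f) forbidden (ΔS, ΔL fail)
(g) allowed
Total allowed: 3 of 7.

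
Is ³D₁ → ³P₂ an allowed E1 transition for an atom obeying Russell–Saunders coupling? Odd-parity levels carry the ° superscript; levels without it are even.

Parity must change: even → even — violated.
ΔS = 0: S: 1 → 1 — satisfied.
ΔL = 0, ±1 (not L=0↔0): L: 2 → 1, ΔL = -1 — satisfied.
ΔJ = 0, ±1 (not J=0↔0): J: 1 → 2, ΔJ = +1 — satisfied.
Rule(s) violated: parity.

forbidden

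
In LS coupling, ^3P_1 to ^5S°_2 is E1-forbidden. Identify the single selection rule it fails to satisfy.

Parity must change: even → odd — ok.
ΔS = 0: S: 1 → 2 — fails.
ΔL = 0, ±1 (not L=0↔0): L: 1 → 0, ΔL = -1 — ok.
ΔJ = 0, ±1 (not J=0↔0): J: 1 → 2, ΔJ = +1 — ok.

the ΔS = 0 rule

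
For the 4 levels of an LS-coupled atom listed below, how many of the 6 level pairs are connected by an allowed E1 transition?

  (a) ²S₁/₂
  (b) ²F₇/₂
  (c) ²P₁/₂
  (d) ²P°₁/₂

2

(a)–(b): forbidden (parity, ΔL, ΔJ).
(a)–(c): forbidden (parity).
(a)–(d): allowed.
(b)–(c): forbidden (parity, ΔL, ΔJ).
(b)–(d): forbidden (ΔL, ΔJ).
(c)–(d): allowed.
Allowed pairs: 2 of 6.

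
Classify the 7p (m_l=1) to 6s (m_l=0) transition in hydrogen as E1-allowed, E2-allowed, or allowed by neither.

E1

Δl = 0 − 1 = -1; l_i + l_f = 1.
Δm_l = -1.
E1 (Δl = ±1, |Δm_l| ≤ 1): satisfied.
E2 (Δl = 0,±2, l_i+l_f ≥ 2, |Δm_l| ≤ 2): not satisfied.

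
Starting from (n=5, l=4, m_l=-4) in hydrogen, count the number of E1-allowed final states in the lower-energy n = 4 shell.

1

E1 requires Δl = ±1, so l_f ∈ {3, 5}; with 0 ≤ l_f ≤ n_f−1 = 3, the allowed l_f values are {3}.
For l_f = 3: m_f ∈ {m_i−1, m_i, m_i+1} ∩ [−3, 3] = {-3} → 1 state.
Total: 1.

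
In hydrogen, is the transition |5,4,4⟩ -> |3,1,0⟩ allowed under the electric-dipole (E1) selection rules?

Δl = 1 − 4 = -3; the E1 rule Δl = ±1 is ✗.
m_l: 4 → 0 (Δm_l = -4). |Δm_l| ≤ 1 ✗.
The transition is electric-dipole forbidden.

forbidden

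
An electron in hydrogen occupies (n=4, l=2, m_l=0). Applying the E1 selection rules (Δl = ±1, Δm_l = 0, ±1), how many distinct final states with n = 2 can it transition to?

3

E1 requires Δl = ±1, so l_f ∈ {1, 3}; with 0 ≤ l_f ≤ n_f−1 = 1, the allowed l_f values are {1}.
For l_f = 1: m_f ∈ {m_i−1, m_i, m_i+1} ∩ [−1, 1] = {-1, 0, 1} → 3 states.
Total: 3.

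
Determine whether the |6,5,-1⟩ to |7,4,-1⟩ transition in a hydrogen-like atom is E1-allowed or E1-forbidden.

Initial l = 5, final l = 4, so Δl = -1. E1 requires Δl = ±1: ✓.
Δm_l = -1 − (-1) = +0. E1 requires Δm_l = 0, ±1: ✓.
All E1 selection rules are satisfied.

allowed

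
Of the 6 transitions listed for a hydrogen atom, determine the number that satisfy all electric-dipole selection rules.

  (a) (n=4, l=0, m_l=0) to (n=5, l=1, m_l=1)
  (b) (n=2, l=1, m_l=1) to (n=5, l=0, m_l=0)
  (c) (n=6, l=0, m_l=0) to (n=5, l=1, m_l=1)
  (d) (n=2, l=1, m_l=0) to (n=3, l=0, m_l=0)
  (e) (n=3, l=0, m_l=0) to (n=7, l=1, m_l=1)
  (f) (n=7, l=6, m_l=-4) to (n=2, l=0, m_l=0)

(a) allowed
(b) allowed
(c) allowed
(d) allowed
(e) allowed
(f) forbidden — Δl = -6 (E1 requires Δl = ±1); Δm_l = +4 (E1 requires Δm_l = 0, ±1)
Total allowed: 5 of 6.

5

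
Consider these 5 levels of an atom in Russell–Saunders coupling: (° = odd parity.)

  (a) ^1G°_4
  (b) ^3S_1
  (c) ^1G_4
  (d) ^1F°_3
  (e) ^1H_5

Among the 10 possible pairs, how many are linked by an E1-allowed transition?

(a)–(b): forbidden (ΔS, ΔL, ΔJ).
(a)–(c): allowed.
(a)–(d): forbidden (parity).
(a)–(e): allowed.
(b)–(c): forbidden (parity, ΔS, ΔL, ΔJ).
(b)–(d): forbidden (ΔS, ΔL, ΔJ).
(b)–(e): forbidden (parity, ΔS, ΔL, ΔJ).
(c)–(d): allowed.
(c)–(e): forbidden (parity).
(d)–(e): forbidden (ΔL, ΔJ).
Allowed pairs: 3 of 10.

3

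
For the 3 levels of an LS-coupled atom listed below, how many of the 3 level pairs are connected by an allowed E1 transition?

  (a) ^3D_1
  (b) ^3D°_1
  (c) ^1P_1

(a)–(b): allowed.
(a)–(c): forbidden (parity, ΔS).
(b)–(c): forbidden (ΔS).
Allowed pairs: 1 of 3.

1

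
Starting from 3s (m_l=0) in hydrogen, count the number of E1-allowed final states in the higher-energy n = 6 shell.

3

E1 requires Δl = ±1, so l_f ∈ {-1, 1}; with 0 ≤ l_f ≤ n_f−1 = 5, the allowed l_f values are {1}.
For l_f = 1: m_f ∈ {m_i−1, m_i, m_i+1} ∩ [−1, 1] = {-1, 0, 1} → 3 states.
Total: 3.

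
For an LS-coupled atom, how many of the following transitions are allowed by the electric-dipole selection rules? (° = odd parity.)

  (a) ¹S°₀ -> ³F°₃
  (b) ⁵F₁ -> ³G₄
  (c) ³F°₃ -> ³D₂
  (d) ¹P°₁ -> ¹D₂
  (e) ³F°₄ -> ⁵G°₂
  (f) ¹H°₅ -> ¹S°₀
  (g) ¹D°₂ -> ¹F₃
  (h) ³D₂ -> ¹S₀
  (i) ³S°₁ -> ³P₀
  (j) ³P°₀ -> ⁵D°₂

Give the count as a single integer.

4

(a) forbidden (parity, ΔS, ΔL, ΔJ fail)
(b) forbidden (parity, ΔS, ΔJ fail)
(c) allowed
(d) allowed
(e) forbidden (parity, ΔS, ΔJ fail)
(f) forbidden (parity, ΔL, ΔJ fail)
(g) allowed
(h) forbidden (parity, ΔS, ΔL, ΔJ fail)
(i) allowed
(j) forbidden (parity, ΔS, ΔJ fail)
Total allowed: 4 of 10.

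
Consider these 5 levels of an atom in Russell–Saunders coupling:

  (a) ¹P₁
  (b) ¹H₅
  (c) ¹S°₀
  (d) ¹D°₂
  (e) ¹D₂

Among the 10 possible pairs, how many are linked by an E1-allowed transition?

(a)–(b): forbidden (parity, ΔL, ΔJ).
(a)–(c): allowed.
(a)–(d): allowed.
(a)–(e): forbidden (parity).
(b)–(c): forbidden (ΔL, ΔJ).
(b)–(d): forbidden (ΔL, ΔJ).
(b)–(e): forbidden (parity, ΔL, ΔJ).
(c)–(d): forbidden (parity, ΔL, ΔJ).
(c)–(e): forbidden (ΔL, ΔJ).
(d)–(e): allowed.
Allowed pairs: 3 of 10.

3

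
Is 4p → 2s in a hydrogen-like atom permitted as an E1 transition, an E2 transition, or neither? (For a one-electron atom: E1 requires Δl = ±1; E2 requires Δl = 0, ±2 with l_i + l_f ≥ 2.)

Δl = 0 − 1 = -1; l_i + l_f = 1.
E1 (Δl = ±1): satisfied.
E2 (Δl = 0,±2, l_i+l_f ≥ 2): not satisfied.

E1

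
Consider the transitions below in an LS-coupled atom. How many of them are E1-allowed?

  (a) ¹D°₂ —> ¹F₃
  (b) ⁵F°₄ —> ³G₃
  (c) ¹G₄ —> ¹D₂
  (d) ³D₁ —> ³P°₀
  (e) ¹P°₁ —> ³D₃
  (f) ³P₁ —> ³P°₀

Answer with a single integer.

(a) allowed
(b) forbidden (ΔS fails)
(c) forbidden (parity, ΔL, ΔJ fail)
(d) allowed
(e) forbidden (ΔS, ΔJ fail)
(f) allowed
Total allowed: 3 of 6.

3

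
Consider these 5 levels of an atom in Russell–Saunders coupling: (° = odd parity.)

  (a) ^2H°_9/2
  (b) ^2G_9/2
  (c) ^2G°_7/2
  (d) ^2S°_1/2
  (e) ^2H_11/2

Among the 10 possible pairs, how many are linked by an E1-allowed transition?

(a)–(b): allowed.
(a)–(c): forbidden (parity).
(a)–(d): forbidden (parity, ΔL, ΔJ).
(a)–(e): allowed.
(b)–(c): allowed.
(b)–(d): forbidden (ΔL, ΔJ).
(b)–(e): forbidden (parity).
(c)–(d): forbidden (parity, ΔL, ΔJ).
(c)–(e): forbidden (ΔJ).
(d)–(e): forbidden (ΔL, ΔJ).
Allowed pairs: 3 of 10.

3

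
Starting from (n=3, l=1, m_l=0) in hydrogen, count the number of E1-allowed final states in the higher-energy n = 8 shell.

E1 requires Δl = ±1, so l_f ∈ {0, 2}; with 0 ≤ l_f ≤ n_f−1 = 7, the allowed l_f values are {0, 2}.
For l_f = 0: m_f ∈ {m_i−1, m_i, m_i+1} ∩ [−0, 0] = {0} → 1 state.
For l_f = 2: m_f ∈ {m_i−1, m_i, m_i+1} ∩ [−2, 2] = {-1, 0, 1} → 3 states.
Total: 4.

4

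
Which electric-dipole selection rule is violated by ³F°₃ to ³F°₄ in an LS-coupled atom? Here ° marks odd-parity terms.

parity

Initial level: S=1, L=3, J=3, parity odd. Final level: S=1, L=3, J=4, parity odd.
ΔL = 0, ±1 (not L=0↔0): L: 3 → 3, ΔL = +0 — ok.
ΔJ = 0, ±1 (not J=0↔0): J: 3 → 4, ΔJ = +1 — ok.
ΔS = 0: S: 1 → 1 — ok.
Parity must change: odd → odd — fails.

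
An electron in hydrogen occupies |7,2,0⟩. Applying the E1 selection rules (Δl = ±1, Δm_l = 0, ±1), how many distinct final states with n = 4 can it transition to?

E1 requires Δl = ±1, so l_f ∈ {1, 3}; with 0 ≤ l_f ≤ n_f−1 = 3, the allowed l_f values are {1, 3}.
For l_f = 1: m_f ∈ {m_i−1, m_i, m_i+1} ∩ [−1, 1] = {-1, 0, 1} → 3 states.
For l_f = 3: m_f ∈ {m_i−1, m_i, m_i+1} ∩ [−3, 3] = {-1, 0, 1} → 3 states.
Total: 6.

6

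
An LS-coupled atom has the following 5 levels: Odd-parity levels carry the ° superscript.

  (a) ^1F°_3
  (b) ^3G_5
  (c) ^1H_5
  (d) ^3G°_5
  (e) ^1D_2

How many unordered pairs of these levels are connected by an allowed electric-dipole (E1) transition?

(a)–(b): forbidden (ΔS, ΔJ).
(a)–(c): forbidden (ΔL, ΔJ).
(a)–(d): forbidden (parity, ΔS, ΔJ).
(a)–(e): allowed.
(b)–(c): forbidden (parity, ΔS).
(b)–(d): allowed.
(b)–(e): forbidden (parity, ΔS, ΔL, ΔJ).
(c)–(d): forbidden (ΔS).
(c)–(e): forbidden (parity, ΔL, ΔJ).
(d)–(e): forbidden (ΔS, ΔL, ΔJ).
Allowed pairs: 2 of 10.

2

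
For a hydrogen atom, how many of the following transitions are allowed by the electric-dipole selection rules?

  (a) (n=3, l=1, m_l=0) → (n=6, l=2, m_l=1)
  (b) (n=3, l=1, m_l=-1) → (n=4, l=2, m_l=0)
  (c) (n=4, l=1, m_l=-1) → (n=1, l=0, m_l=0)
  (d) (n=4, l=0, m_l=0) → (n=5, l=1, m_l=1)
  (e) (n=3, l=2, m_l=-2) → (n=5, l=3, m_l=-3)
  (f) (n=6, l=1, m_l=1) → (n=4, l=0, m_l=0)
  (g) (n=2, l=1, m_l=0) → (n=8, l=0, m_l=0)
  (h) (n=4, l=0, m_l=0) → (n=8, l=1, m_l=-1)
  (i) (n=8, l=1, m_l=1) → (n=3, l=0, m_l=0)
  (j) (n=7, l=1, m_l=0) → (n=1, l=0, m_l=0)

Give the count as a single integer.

(a) allowed
(b) allowed
(c) allowed
(d) allowed
(e) allowed
(f) allowed
(g) allowed
(h) allowed
(i) allowed
(j) allowed
Total allowed: 10 of 10.

10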